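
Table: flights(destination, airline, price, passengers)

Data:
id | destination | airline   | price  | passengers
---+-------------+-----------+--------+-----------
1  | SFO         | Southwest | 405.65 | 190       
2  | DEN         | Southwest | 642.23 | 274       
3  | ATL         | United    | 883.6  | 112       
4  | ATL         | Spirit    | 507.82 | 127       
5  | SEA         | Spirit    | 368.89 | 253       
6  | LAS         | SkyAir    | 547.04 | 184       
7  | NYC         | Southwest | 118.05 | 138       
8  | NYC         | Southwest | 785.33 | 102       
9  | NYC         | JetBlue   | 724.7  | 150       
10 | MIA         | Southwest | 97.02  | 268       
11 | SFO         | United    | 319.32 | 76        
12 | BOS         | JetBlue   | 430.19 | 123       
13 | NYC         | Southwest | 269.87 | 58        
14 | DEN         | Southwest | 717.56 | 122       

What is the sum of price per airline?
SELECT airline, SUM(price) as result
FROM flights
GROUP BY airline

Result:
  JetBlue: 1154.89
  SkyAir: 547.04
  Southwest: 3035.71
  Spirit: 876.71
  United: 1202.92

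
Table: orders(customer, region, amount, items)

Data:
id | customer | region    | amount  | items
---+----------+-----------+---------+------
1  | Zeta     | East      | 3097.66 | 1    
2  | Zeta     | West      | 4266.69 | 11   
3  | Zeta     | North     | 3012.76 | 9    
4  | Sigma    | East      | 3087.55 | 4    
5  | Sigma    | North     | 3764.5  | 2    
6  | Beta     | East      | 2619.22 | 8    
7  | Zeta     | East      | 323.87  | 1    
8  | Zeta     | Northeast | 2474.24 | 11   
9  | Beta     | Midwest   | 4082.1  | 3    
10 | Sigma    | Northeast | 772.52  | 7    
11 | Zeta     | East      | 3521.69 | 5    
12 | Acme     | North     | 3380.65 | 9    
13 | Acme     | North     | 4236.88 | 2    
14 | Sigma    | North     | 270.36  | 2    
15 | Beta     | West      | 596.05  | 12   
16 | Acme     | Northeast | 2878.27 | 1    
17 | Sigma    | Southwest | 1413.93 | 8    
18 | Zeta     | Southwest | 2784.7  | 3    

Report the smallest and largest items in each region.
SELECT region, MIN(items), MAX(items)
FROM orders
GROUP BY region

Result:
  East: min=1, max=8
  Midwest: min=3, max=3
  North: min=2, max=9
  Northeast: min=1, max=11
  Southwest: min=3, max=8
  West: min=11, max=12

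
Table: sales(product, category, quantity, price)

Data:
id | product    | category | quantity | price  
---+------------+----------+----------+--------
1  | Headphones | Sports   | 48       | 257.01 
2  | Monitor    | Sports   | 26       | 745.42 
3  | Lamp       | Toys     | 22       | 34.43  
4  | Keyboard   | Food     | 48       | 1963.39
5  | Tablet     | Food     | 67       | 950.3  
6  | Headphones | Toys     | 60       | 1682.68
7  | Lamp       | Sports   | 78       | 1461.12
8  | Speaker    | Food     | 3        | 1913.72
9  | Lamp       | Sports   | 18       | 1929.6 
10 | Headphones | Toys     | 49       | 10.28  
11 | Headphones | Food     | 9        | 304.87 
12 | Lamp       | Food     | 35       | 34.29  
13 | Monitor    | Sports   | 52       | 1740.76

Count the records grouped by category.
SELECT category, COUNT(*) as count
FROM sales
GROUP BY category

Result:
  Food: 5
  Sports: 5
  Toys: 3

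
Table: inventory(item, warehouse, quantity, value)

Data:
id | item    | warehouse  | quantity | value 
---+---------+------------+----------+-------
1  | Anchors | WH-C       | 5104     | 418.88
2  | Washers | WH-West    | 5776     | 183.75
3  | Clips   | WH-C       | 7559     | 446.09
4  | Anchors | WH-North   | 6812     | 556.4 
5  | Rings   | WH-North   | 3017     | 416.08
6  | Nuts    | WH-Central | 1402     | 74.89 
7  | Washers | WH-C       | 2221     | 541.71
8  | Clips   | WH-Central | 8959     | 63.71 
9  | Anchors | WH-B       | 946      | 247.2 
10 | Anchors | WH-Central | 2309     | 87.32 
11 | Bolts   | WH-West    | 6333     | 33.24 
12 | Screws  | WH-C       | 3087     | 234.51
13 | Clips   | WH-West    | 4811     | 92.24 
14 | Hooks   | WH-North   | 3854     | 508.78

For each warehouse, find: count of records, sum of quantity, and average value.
SELECT warehouse,
       COUNT(*) as cnt,
       SUM(quantity) as total_quantity,
       AVG(value) as avg_value
FROM inventory
GROUP BY warehouse

Result:
  WH-B: 1 records, 946 total quantity, 247.20 avg value
  WH-C: 4 records, 17971 total quantity, 410.30 avg value
  WH-Central: 3 records, 12670 total quantity, 75.31 avg value
  WH-North: 3 records, 13683 total quantity, 493.75 avg value
  WH-West: 3 records, 16920 total quantity, 103.08 avg value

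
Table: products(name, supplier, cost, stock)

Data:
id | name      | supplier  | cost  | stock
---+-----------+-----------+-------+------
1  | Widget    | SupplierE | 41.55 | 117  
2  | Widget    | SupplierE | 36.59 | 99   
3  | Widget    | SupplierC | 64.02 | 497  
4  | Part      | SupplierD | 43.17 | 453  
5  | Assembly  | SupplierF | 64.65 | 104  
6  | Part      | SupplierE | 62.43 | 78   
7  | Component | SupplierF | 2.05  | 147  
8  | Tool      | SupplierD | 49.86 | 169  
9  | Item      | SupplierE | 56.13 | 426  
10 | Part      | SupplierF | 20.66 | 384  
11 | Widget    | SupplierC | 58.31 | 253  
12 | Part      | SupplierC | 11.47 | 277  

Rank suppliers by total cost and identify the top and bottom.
SELECT supplier, SUM(cost)
FROM products
GROUP BY supplier
ORDER BY SUM(cost)

All groups:
  SupplierF: 87.36
  SupplierD: 93.03
  SupplierC: 133.80
  SupplierE: 196.70

Highest: SupplierE (196.70)
Lowest: SupplierF (87.36)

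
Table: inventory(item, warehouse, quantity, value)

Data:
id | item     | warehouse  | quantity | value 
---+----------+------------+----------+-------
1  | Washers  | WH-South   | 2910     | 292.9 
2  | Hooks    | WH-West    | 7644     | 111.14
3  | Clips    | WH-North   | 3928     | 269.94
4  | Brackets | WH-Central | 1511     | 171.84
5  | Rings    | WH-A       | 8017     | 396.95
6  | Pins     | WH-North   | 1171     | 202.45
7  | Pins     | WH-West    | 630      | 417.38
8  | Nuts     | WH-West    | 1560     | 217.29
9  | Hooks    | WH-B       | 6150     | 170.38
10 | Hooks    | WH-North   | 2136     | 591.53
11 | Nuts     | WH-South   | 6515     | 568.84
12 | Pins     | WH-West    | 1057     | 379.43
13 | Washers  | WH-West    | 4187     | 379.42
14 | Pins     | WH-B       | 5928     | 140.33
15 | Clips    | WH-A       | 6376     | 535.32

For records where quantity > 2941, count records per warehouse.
SELECT warehouse, COUNT(*)
FROM inventory
WHERE quantity > 2941
GROUP BY warehouse

Note: WHERE filters rows before grouping.

Result:
  WH-A: 2
  WH-B: 2
  WH-North: 1
  WH-South: 1
  WH-West: 2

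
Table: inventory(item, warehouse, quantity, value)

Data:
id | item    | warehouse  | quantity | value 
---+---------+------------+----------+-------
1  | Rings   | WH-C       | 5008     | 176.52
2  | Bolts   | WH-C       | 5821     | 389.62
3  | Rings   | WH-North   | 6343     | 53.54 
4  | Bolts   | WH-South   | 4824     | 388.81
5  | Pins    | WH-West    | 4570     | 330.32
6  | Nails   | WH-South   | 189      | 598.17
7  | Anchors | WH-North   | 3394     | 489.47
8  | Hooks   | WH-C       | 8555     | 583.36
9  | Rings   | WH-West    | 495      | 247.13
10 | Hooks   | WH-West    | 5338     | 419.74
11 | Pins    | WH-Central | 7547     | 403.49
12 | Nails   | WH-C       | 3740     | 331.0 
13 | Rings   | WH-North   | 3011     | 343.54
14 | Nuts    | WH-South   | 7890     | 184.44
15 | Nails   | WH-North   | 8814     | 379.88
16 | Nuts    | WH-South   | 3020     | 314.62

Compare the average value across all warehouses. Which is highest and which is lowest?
SELECT warehouse, AVG(value)
FROM inventory
GROUP BY warehouse
ORDER BY AVG(value)

All groups:
  WH-North: 316.61
  WH-West: 332.40
  WH-C: 370.13
  WH-South: 371.51
  WH-Central: 403.49

Highest: WH-Central (403.49)
Lowest: WH-North (316.61)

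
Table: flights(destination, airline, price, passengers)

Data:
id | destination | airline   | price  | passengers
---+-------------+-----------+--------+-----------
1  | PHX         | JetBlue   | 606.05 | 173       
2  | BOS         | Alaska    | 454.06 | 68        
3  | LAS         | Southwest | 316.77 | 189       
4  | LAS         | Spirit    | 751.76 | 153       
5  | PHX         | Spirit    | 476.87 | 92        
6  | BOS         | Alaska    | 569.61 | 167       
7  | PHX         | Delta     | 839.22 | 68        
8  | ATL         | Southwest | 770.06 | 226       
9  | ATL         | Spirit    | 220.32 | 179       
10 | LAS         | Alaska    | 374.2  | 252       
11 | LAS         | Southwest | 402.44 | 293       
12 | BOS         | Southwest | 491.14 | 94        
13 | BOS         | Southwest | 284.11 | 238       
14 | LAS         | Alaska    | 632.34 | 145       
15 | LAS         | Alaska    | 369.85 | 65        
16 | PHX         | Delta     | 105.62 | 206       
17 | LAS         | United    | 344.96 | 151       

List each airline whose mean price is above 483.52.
SELECT airline, AVG(price)
FROM flights
GROUP BY airline
HAVING AVG(price) > 483.52

Result:
  JetBlue: avg=606.05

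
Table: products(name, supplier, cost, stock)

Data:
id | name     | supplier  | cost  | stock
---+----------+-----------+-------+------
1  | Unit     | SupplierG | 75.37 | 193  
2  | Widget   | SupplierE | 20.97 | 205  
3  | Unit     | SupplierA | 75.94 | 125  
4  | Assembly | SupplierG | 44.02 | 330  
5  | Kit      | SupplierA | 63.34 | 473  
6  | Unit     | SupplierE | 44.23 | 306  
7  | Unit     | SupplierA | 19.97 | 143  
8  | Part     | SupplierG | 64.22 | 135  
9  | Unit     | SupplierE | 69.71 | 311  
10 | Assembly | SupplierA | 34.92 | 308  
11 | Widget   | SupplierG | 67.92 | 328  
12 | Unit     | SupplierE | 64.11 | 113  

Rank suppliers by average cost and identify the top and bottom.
SELECT supplier, AVG(cost)
FROM products
GROUP BY supplier
ORDER BY AVG(cost)

All groups:
  SupplierA: 48.54
  SupplierE: 49.76
  SupplierG: 62.88

Highest: SupplierG (62.88)
Lowest: SupplierA (48.54)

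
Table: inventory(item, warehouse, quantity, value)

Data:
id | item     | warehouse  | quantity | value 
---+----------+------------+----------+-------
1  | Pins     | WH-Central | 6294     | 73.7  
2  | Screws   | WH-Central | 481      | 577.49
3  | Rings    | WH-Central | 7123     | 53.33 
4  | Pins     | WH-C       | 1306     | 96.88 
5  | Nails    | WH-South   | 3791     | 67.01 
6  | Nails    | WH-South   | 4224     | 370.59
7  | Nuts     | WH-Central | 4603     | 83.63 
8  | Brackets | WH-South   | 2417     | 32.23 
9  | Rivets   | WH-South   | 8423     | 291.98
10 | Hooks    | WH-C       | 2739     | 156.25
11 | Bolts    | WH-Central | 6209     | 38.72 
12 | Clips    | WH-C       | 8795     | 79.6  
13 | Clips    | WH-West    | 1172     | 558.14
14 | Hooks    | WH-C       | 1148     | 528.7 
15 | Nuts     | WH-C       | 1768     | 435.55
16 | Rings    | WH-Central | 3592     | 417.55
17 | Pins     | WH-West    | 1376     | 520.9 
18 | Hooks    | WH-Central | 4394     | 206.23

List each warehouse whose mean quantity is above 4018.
SELECT warehouse, AVG(quantity)
FROM inventory
GROUP BY warehouse
HAVING AVG(quantity) > 4018

Result:
  WH-Central: avg=4670.86
  WH-South: avg=4713.75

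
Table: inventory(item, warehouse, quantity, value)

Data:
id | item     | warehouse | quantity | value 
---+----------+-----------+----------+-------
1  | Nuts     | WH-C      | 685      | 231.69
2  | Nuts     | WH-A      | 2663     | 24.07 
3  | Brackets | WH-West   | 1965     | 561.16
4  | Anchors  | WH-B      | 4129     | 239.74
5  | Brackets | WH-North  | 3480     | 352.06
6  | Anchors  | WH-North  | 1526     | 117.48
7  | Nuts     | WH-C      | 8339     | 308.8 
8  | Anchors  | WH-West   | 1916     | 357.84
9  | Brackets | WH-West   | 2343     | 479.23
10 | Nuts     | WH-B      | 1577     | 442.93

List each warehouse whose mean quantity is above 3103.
SELECT warehouse, AVG(quantity)
FROM inventory
GROUP BY warehouse
HAVING AVG(quantity) > 3103

Result:
  WH-C: avg=4512.00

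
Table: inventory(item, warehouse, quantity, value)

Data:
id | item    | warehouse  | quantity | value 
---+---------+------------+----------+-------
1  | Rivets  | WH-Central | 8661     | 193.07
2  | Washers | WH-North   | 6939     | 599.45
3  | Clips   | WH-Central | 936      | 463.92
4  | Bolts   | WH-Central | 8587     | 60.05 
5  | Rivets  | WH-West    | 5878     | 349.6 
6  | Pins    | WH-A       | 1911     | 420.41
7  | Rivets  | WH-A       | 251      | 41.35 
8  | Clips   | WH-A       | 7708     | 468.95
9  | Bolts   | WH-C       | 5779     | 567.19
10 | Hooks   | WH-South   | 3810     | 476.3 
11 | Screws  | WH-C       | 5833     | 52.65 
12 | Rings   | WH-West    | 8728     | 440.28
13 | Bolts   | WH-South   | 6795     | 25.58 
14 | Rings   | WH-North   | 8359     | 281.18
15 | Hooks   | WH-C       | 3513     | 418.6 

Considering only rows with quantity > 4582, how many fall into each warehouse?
SELECT warehouse, COUNT(*)
FROM inventory
WHERE quantity > 4582
GROUP BY warehouse

Note: WHERE filters rows before grouping.

Result:
  WH-A: 1
  WH-C: 2
  WH-Central: 2
  WH-North: 2
  WH-South: 1
  WH-West: 2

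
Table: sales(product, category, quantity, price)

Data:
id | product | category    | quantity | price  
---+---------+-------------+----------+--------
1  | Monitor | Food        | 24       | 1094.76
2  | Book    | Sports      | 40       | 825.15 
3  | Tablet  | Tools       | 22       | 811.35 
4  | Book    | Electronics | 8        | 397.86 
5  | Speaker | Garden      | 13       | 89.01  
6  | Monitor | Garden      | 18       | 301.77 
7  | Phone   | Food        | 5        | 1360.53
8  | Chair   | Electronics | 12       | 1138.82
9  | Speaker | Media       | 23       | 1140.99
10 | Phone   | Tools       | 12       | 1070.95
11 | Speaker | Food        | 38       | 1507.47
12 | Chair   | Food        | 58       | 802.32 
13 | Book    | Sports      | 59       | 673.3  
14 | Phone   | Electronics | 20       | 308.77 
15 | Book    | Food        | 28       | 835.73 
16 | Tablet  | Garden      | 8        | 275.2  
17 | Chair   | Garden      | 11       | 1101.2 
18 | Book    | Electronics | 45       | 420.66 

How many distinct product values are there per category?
SELECT category, COUNT(DISTINCT product)
FROM sales
GROUP BY category

Result:
  Electronics: 3 distinct
  Food: 5 distinct
  Garden: 4 distinct
  Media: 1 distinct
  Sports: 1 distinct
  Tools: 2 distinct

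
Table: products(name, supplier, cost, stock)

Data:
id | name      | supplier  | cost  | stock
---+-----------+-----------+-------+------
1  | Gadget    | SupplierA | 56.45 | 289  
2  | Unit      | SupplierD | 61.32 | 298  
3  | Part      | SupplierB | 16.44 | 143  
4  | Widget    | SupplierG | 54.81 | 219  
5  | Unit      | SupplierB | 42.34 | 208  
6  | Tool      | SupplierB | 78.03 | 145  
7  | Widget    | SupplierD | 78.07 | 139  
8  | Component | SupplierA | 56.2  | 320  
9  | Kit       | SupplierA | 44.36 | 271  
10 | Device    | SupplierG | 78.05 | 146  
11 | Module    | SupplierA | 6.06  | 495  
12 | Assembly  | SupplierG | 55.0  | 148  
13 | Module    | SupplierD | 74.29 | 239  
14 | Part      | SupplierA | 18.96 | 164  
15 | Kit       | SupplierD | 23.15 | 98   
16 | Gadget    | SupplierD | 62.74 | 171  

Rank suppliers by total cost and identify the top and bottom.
SELECT supplier, SUM(cost)
FROM products
GROUP BY supplier
ORDER BY SUM(cost)

All groups:
  SupplierB: 136.81
  SupplierA: 182.03
  SupplierG: 187.86
  SupplierD: 299.57

Highest: SupplierD (299.57)
Lowest: SupplierB (136.81)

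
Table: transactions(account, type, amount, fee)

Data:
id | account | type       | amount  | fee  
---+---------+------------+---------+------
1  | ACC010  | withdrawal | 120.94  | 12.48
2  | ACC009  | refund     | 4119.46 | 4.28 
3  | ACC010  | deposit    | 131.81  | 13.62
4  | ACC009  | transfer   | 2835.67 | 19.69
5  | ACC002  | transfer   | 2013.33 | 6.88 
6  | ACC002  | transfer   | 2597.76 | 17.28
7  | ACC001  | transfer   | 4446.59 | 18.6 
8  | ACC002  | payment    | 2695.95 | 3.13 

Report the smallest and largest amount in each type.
SELECT type, MIN(amount), MAX(amount)
FROM transactions
GROUP BY type

Result:
  deposit: min=131.81, max=131.81
  payment: min=2695.95, max=2695.95
  refund: min=4119.46, max=4119.46
  transfer: min=2013.33, max=4446.59
  withdrawal: min=120.94, max=120.94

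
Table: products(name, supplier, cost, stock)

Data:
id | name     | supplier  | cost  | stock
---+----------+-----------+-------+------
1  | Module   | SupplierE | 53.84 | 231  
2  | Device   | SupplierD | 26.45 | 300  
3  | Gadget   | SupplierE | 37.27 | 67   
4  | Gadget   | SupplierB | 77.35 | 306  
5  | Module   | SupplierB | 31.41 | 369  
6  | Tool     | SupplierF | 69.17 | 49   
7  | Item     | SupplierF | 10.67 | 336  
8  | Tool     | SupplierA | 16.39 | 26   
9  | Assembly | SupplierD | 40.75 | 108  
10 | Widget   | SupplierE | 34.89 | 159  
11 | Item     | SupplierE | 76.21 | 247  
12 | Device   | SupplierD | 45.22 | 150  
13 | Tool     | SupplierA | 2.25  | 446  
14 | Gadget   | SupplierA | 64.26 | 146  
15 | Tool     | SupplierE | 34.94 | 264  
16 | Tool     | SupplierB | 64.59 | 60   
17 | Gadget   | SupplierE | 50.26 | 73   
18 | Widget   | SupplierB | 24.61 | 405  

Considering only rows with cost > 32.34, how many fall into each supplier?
SELECT supplier, COUNT(*)
FROM products
WHERE cost > 32.34
GROUP BY supplier

Note: WHERE filters rows before grouping.

Result:
  SupplierA: 1
  SupplierB: 2
  SupplierD: 2
  SupplierE: 6
  SupplierF: 1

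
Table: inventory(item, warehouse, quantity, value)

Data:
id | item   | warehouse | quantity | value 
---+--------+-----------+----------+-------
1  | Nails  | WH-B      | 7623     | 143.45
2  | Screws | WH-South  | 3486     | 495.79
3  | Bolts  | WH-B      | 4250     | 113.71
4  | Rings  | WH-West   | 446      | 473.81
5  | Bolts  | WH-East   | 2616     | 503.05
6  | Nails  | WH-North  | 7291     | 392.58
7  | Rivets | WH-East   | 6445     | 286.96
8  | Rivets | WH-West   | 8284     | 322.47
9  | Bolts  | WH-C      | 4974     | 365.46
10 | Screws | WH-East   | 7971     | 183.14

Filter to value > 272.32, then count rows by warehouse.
SELECT warehouse, COUNT(*)
FROM inventory
WHERE value > 272.32
GROUP BY warehouse

Note: WHERE filters rows before grouping.

Result:
  WH-C: 1
  WH-East: 2
  WH-North: 1
  WH-South: 1
  WH-West: 2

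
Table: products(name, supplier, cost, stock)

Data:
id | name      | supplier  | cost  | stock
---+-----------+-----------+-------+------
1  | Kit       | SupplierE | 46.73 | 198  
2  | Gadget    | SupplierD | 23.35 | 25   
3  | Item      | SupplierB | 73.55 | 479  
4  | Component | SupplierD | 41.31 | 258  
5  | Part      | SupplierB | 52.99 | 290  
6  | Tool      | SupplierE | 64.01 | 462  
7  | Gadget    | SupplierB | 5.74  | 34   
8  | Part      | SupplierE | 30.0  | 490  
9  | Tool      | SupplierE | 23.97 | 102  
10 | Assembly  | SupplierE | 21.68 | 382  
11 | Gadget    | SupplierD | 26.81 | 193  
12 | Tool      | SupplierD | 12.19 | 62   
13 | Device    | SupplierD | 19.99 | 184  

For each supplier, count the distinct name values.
SELECT supplier, COUNT(DISTINCT name)
FROM products
GROUP BY supplier

Result:
  SupplierB: 3 distinct
  SupplierD: 4 distinct
  SupplierE: 4 distinct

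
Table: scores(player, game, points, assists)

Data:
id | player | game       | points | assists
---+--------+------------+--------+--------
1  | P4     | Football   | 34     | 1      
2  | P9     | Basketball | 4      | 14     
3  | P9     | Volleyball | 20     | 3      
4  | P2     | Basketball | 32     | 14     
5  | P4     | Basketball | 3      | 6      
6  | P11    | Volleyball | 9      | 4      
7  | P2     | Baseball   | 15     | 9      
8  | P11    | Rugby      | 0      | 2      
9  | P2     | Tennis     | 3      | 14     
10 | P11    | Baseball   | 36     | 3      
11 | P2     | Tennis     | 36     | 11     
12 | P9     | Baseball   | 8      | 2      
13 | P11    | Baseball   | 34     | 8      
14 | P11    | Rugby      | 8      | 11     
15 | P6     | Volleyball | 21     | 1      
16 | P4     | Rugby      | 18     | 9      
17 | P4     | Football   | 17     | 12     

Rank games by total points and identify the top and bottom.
SELECT game, SUM(points)
FROM scores
GROUP BY game
ORDER BY SUM(points)

All groups:
  Rugby: 26
  Basketball: 39
  Tennis: 39
  Volleyball: 50
  Football: 51
  Baseball: 93

Highest: Baseball (93)
Lowest: Rugby (26)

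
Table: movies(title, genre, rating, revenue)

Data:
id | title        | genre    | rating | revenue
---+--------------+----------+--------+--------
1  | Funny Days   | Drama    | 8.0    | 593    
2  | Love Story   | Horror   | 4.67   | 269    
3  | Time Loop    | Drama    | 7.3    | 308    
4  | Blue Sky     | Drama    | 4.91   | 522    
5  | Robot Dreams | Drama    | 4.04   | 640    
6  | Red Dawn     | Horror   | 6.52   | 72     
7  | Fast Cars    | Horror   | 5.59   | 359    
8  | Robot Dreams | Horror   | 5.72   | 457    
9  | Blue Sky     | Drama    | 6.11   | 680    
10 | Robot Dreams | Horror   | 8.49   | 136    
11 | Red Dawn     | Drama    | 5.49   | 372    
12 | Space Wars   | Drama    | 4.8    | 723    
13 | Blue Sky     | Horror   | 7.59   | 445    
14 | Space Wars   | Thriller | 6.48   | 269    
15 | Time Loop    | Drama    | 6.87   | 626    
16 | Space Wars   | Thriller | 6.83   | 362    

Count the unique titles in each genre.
SELECT genre, COUNT(DISTINCT title)
FROM movies
GROUP BY genre

Result:
  Drama: 6 distinct
  Horror: 5 distinct
  Thriller: 1 distinct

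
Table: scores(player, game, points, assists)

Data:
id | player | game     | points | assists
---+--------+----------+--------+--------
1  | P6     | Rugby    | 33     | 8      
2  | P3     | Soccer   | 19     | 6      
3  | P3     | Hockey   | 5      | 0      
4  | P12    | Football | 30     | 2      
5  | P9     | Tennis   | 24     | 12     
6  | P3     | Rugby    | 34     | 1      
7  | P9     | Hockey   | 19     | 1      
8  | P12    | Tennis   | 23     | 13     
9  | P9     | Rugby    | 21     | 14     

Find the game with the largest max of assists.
SELECT game, MAX(assists) as val
FROM scores
GROUP BY game
ORDER BY val DESC
LIMIT 1

Result: Rugby with max(assists) = 14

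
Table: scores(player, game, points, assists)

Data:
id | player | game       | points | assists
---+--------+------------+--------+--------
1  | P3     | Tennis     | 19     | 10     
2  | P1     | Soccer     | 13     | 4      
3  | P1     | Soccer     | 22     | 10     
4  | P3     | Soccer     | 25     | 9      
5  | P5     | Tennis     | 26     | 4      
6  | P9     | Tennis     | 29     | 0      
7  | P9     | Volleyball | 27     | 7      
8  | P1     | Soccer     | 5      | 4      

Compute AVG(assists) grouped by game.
SELECT game, AVG(assists) as result
FROM scores
GROUP BY game

Result:
  Soccer: 6.75
  Tennis: 4.67
  Volleyball: 7.00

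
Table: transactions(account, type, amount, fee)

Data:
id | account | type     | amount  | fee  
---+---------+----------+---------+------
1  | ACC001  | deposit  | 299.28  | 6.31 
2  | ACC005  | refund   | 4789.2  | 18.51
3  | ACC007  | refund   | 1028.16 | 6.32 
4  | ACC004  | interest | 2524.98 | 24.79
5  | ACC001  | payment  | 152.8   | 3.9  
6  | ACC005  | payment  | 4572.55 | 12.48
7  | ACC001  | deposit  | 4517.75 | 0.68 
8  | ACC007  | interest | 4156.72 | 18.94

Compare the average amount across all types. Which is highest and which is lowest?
SELECT type, AVG(amount)
FROM transactions
GROUP BY type
ORDER BY AVG(amount)

All groups:
  payment: 2362.68
  deposit: 2408.52
  refund: 2908.68
  interest: 3340.85

Highest: interest (3340.85)
Lowest: payment (2362.68)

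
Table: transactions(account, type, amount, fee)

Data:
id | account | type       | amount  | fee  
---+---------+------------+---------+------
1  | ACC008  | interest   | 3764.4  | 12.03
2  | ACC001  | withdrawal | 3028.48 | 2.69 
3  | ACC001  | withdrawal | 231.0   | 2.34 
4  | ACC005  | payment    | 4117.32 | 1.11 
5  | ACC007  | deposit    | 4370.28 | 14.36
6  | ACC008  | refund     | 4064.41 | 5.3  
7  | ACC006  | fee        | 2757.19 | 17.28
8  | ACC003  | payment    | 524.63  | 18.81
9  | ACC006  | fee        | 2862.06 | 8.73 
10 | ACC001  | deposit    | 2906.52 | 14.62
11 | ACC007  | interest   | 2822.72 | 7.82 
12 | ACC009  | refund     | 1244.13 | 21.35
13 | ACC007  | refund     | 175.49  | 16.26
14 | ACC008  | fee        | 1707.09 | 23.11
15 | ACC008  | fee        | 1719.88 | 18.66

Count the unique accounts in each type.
SELECT type, COUNT(DISTINCT account)
FROM transactions
GROUP BY type

Result:
  deposit: 2 distinct
  fee: 2 distinct
  interest: 2 distinct
  payment: 2 distinct
  refund: 3 distinct
  withdrawal: 1 distinct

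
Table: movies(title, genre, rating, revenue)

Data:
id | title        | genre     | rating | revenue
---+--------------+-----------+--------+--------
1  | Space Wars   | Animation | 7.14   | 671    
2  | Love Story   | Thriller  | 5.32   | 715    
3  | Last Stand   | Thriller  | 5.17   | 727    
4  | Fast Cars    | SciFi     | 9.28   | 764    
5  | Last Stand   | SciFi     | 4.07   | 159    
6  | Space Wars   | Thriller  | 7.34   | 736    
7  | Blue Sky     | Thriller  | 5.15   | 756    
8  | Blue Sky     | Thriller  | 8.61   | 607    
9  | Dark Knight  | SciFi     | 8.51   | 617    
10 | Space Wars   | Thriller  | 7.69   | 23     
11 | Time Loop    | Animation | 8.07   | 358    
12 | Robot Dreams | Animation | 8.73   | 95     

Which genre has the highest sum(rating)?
SELECT genre, SUM(rating) as val
FROM movies
GROUP BY genre
ORDER BY val DESC
LIMIT 1

Result: Thriller with sum(rating) = 39.28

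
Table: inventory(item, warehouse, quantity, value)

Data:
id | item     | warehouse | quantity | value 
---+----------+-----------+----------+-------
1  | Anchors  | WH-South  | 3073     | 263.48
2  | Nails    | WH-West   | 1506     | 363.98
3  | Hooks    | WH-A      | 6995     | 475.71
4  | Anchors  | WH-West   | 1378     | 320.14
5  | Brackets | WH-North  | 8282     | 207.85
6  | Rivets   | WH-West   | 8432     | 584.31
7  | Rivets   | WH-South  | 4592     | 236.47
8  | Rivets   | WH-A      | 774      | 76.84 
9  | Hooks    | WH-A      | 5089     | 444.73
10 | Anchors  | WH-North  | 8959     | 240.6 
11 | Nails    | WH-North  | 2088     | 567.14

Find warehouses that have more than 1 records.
SELECT warehouse, COUNT(*) as cnt
FROM inventory
GROUP BY warehouse
HAVING COUNT(*) > 1

Result:
  WH-A: 3
  WH-North: 3
  WH-South: 2
  WH-West: 3

Note: HAVING filters groups after aggregation, WHERE filters rows before.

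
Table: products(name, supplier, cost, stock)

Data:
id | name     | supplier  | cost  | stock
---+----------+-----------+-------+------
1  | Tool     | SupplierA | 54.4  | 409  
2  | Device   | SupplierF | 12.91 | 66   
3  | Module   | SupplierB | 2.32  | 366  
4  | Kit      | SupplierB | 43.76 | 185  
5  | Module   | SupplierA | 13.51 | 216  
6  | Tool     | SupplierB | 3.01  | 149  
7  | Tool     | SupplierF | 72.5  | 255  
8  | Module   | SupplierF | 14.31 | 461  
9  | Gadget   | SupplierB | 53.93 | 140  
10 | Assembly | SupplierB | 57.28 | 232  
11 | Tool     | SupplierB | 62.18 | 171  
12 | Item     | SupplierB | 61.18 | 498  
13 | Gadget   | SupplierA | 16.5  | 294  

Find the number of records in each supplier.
SELECT supplier, COUNT(*) as count
FROM products
GROUP BY supplier

Result:
  SupplierA: 3
  SupplierB: 7
  SupplierF: 3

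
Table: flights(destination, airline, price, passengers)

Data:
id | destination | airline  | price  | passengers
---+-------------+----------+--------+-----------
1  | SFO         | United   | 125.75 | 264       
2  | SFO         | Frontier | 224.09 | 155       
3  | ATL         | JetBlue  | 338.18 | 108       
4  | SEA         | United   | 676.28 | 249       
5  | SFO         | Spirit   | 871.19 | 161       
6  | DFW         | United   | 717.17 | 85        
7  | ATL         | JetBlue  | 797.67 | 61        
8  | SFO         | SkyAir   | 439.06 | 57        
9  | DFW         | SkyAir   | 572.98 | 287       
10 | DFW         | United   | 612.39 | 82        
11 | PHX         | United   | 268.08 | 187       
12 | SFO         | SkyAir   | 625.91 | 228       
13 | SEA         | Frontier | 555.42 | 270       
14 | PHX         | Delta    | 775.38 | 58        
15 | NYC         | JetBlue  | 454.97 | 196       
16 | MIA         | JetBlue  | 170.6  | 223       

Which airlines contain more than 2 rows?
SELECT airline, COUNT(*) as cnt
FROM flights
GROUP BY airline
HAVING COUNT(*) > 2

Result:
  JetBlue: 4
  SkyAir: 3
  United: 5

Note: HAVING filters groups after aggregation, WHERE filters rows before.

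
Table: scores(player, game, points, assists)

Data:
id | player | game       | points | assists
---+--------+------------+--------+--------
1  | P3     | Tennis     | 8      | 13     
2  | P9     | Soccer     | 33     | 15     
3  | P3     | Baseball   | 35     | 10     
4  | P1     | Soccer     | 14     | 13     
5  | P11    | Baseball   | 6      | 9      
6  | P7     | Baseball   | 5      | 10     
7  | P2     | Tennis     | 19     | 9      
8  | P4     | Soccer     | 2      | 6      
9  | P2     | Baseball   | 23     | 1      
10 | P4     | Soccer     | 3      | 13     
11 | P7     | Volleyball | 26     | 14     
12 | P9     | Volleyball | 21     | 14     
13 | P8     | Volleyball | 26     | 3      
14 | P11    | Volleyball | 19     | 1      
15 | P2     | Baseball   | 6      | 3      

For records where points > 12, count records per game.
SELECT game, COUNT(*)
FROM scores
WHERE points > 12
GROUP BY game

Note: WHERE filters rows before grouping.

Result:
  Baseball: 2
  Soccer: 2
  Tennis: 1
  Volleyball: 4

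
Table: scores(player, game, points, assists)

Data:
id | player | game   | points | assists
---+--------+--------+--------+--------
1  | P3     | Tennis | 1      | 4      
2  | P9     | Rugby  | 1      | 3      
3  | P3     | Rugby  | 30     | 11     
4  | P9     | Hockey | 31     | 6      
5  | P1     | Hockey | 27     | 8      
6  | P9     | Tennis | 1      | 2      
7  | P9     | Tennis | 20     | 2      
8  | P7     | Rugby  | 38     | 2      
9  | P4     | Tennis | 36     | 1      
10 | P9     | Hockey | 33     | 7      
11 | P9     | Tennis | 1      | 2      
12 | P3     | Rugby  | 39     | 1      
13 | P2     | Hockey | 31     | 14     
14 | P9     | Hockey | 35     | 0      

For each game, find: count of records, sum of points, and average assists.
SELECT game,
       COUNT(*) as cnt,
       SUM(points) as total_points,
       AVG(assists) as avg_assists
FROM scores
GROUP BY game

Result:
  Hockey: 5 records, 157 total points, 7.00 avg assists
  Rugby: 4 records, 108 total points, 4.25 avg assists
  Tennis: 5 records, 59 total points, 2.20 avg assists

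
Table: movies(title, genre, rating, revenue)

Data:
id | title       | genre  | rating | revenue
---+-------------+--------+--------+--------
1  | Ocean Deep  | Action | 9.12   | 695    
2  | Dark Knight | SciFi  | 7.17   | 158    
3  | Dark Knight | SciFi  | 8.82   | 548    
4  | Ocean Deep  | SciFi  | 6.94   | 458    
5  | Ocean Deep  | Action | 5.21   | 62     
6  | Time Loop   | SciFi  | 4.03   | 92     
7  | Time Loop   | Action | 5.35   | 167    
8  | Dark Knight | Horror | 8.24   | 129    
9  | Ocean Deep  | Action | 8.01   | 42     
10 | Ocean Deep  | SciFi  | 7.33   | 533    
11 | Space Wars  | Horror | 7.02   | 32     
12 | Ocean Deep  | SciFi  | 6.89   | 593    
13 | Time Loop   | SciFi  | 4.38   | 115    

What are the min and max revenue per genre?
SELECT genre, MIN(revenue), MAX(revenue)
FROM movies
GROUP BY genre

Result:
  Action: min=42, max=695
  Horror: min=32, max=129
  SciFi: min=92, max=593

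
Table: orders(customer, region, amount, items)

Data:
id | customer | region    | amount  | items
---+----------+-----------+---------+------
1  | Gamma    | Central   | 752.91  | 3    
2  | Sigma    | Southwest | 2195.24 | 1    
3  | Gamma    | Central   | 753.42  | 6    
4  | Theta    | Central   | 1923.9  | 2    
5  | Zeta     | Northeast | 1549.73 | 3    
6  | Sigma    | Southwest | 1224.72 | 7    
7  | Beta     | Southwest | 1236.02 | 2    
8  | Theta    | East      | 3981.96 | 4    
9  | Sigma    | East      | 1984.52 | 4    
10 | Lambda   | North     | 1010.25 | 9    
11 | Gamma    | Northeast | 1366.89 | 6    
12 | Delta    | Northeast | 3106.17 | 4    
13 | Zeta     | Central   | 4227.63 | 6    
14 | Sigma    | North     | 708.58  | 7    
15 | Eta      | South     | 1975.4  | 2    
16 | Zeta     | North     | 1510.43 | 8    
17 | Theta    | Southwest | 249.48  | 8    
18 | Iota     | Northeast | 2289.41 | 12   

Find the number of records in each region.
SELECT region, COUNT(*) as count
FROM orders
GROUP BY region

Result:
  Central: 4
  East: 2
  North: 3
  Northeast: 4
  South: 1
  Southwest: 4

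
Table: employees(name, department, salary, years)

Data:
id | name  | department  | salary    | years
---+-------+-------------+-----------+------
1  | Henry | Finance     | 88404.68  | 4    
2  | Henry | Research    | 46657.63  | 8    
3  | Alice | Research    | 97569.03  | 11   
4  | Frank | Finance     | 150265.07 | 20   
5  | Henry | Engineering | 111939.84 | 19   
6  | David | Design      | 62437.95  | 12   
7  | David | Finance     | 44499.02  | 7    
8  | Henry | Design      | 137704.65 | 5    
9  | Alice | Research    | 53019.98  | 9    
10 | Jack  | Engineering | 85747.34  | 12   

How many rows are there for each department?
SELECT department, COUNT(*) as count
FROM employees
GROUP BY department

Result:
  Design: 2
  Engineering: 2
  Finance: 3
  Research: 3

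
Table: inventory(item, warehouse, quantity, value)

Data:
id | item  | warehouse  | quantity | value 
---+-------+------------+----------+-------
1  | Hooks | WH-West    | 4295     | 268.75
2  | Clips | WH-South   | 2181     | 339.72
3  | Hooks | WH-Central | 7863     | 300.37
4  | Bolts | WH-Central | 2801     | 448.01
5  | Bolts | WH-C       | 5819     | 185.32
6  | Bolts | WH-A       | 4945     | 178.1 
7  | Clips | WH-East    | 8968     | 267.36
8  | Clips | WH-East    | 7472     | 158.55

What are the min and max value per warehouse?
SELECT warehouse, MIN(value), MAX(value)
FROM inventory
GROUP BY warehouse

Result:
  WH-A: min=178.10, max=178.10
  WH-C: min=185.32, max=185.32
  WH-Central: min=300.37, max=448.01
  WH-East: min=158.55, max=267.36
  WH-South: min=339.72, max=339.72
  WH-West: min=268.75, max=268.75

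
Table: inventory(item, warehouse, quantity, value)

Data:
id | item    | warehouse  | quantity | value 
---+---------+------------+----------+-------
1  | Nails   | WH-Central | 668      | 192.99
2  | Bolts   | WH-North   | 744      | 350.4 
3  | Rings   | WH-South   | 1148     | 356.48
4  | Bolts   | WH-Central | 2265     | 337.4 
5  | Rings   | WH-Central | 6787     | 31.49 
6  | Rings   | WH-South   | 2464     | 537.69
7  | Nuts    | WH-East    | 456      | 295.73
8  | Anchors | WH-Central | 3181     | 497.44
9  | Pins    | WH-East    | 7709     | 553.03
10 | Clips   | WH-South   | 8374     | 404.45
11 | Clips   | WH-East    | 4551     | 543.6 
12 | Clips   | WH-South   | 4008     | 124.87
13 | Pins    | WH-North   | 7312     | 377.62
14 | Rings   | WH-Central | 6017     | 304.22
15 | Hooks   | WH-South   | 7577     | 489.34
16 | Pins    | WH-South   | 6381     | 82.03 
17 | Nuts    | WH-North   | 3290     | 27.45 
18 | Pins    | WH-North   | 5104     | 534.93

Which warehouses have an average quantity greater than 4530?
SELECT warehouse, AVG(quantity)
FROM inventory
GROUP BY warehouse
HAVING AVG(quantity) > 4530

Result:
  WH-South: avg=4992.00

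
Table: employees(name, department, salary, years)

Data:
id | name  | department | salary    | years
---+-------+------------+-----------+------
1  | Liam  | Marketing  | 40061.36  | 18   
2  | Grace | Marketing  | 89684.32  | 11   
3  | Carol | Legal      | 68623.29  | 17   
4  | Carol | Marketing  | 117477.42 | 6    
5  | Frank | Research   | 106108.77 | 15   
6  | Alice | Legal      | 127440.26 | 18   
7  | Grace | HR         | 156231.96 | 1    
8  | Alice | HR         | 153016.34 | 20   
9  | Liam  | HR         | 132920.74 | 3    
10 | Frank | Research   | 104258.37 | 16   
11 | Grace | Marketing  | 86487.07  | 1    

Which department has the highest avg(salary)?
SELECT department, AVG(salary) as val
FROM employees
GROUP BY department
ORDER BY val DESC
LIMIT 1

Result: HR with avg(salary) = 147389.68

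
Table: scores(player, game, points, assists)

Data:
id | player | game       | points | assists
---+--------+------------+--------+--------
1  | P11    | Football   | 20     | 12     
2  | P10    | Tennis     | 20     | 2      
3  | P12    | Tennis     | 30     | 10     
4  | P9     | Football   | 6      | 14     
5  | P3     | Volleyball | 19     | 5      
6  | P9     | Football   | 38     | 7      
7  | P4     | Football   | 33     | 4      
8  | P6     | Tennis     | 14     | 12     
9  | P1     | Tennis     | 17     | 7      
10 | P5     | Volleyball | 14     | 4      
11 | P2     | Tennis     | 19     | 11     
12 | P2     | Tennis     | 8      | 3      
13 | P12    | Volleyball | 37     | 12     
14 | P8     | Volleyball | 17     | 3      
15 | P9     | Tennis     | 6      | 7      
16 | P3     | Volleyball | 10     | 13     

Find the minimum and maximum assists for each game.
SELECT game, MIN(assists), MAX(assists)
FROM scores
GROUP BY game

Result:
  Football: min=4, max=14
  Tennis: min=2, max=12
  Volleyball: min=3, max=13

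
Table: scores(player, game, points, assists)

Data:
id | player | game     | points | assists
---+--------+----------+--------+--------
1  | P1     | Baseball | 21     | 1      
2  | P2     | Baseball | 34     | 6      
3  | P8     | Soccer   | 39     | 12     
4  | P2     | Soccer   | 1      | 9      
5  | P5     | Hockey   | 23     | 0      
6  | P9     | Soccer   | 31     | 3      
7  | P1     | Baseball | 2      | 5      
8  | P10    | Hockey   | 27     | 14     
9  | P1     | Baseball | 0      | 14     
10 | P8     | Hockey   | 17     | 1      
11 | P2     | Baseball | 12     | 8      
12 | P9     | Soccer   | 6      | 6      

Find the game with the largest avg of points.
SELECT game, AVG(points) as val
FROM scores
GROUP BY game
ORDER BY val DESC
LIMIT 1

Result: Hockey with avg(points) = 22.33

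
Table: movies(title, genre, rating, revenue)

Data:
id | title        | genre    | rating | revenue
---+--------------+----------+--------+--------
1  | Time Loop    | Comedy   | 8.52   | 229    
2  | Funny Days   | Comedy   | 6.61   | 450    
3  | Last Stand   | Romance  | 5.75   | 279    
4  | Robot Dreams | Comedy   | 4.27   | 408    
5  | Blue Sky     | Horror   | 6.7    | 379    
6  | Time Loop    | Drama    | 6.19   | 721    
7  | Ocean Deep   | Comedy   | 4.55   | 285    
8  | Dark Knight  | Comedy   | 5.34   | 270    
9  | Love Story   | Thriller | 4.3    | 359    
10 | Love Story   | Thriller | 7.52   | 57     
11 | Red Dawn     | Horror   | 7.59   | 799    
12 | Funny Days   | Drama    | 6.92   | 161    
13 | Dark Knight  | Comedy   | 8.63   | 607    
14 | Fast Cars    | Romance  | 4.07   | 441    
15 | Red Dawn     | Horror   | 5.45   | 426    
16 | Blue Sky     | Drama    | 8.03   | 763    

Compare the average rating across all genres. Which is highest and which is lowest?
SELECT genre, AVG(rating)
FROM movies
GROUP BY genre
ORDER BY AVG(rating)

All groups:
  Romance: 4.91
  Thriller: 5.91
  Comedy: 6.32
  Horror: 6.58
  Drama: 7.05

Highest: Drama (7.05)
Lowest: Romance (4.91)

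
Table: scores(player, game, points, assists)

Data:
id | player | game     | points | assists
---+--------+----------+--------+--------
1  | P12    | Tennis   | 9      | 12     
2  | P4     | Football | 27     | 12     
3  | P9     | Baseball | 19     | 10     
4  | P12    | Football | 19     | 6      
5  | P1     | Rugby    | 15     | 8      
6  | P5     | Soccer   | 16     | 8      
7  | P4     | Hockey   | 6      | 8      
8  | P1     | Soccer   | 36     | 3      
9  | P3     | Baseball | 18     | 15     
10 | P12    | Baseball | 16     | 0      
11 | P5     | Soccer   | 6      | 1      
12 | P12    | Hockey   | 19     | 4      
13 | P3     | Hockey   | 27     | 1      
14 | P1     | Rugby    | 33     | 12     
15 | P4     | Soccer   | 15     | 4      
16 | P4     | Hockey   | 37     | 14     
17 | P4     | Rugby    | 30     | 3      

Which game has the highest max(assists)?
SELECT game, MAX(assists) as val
FROM scores
GROUP BY game
ORDER BY val DESC
LIMIT 1

Result: Baseball with max(assists) = 15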